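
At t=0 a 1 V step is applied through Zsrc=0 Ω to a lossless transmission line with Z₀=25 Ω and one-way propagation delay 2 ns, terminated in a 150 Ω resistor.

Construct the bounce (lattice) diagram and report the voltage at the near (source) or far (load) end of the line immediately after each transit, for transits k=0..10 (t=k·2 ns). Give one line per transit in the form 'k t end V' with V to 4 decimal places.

Γ_L=0.714286, Γ_S=-1.000000; launch V₁=1·25/25=1.000000
k=0 src: V=1.0000
k=1 load: inc=1.000000, refl=1.000000·0.714286=0.7143; V=0.000000+1.000000+0.714286=1.7143
k=2 src: inc=0.714286, refl=0.714286·-1.000000=-0.7143; V=1.000000+0.714286+-0.714286=1.0000
k=3 load: inc=-0.714286, refl=-0.714286·0.714286=-0.5102; V=1.714286+-0.714286+-0.510204=0.4898
k=4 src: inc=-0.510204, refl=-0.510204·-1.000000=0.5102; V=1.000000+-0.510204+0.510204=1.0000
k=5 load: inc=0.510204, refl=0.510204·0.714286=0.3644; V=0.489796+0.510204+0.364431=1.3644
k=6 src: inc=0.364431, refl=0.364431·-1.000000=-0.3644; V=1.000000+0.364431+-0.364431=1.0000
k=7 load: inc=-0.364431, refl=-0.364431·0.714286=-0.2603; V=1.364431+-0.364431+-0.260308=0.7397
k=8 src: inc=-0.260308, refl=-0.260308·-1.000000=0.2603; V=1.000000+-0.260308+0.260308=1.0000
k=9 load: inc=0.260308, refl=0.260308·0.714286=0.1859; V=0.739692+0.260308+0.185934=1.1859
k=10 src: inc=0.185934, refl=0.185934·-1.000000=-0.1859; V=1.000000+0.185934+-0.185934=1.0000

0 0 source 1.0000
1 2 load 1.7143
2 4 source 1.0000
3 6 load 0.4898
4 8 source 1.0000
5 10 load 1.3644
6 12 source 1.0000
7 14 load 0.7397
8 16 source 1.0000
9 18 load 1.1859
10 20 source 1.0000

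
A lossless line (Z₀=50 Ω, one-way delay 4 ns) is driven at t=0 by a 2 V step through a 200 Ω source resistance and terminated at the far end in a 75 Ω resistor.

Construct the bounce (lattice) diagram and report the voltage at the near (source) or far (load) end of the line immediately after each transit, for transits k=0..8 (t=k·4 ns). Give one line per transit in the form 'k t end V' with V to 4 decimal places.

Γ_L=0.200000, Γ_S=0.600000; launch V₁=2·50/250=0.400000
k=0 src: V=0.4000
k=1 load: inc=0.400000, refl=0.400000·0.200000=0.0800; V=0.000000+0.400000+0.080000=0.4800
k=2 src: inc=0.080000, refl=0.080000·0.600000=0.0480; V=0.400000+0.080000+0.048000=0.5280
k=3 load: inc=0.048000, refl=0.048000·0.200000=0.0096; V=0.480000+0.048000+0.009600=0.5376
k=4 src: inc=0.009600, refl=0.009600·0.600000=0.0058; V=0.528000+0.009600+0.005760=0.5434
k=5 load: inc=0.005760, refl=0.005760·0.200000=0.0012; V=0.537600+0.005760+0.001152=0.5445
k=6 src: inc=0.001152, refl=0.001152·0.600000=0.0007; V=0.543360+0.001152+0.000691=0.5452
k=7 load: inc=0.000691, refl=0.000691·0.200000=0.0001; V=0.544512+0.000691+0.000138=0.5453
k=8 src: inc=0.000138, refl=0.000138·0.600000=0.0001; V=0.545203+0.000138+0.000083=0.5454

0 0 source 0.4000
1 4 load 0.4800
2 8 source 0.5280
3 12 load 0.5376
4 16 source 0.5434
5 20 load 0.5445
6 24 source 0.5452
7 28 load 0.5453
8 32 source 0.5454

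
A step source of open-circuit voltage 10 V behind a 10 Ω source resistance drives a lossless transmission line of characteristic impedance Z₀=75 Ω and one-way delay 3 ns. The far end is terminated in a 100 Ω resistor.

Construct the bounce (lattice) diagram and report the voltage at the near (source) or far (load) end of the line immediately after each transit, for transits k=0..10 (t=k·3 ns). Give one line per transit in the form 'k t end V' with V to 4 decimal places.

Γ_L=0.142857, Γ_S=-0.764706; launch V₁=10·75/85=8.823529
k=0 src: V=8.8235
k=1 load: inc=8.823529, refl=8.823529·0.142857=1.2605; V=0.000000+8.823529+1.260504=10.0840
k=2 src: inc=1.260504, refl=1.260504·-0.764706=-0.9639; V=8.823529+1.260504+-0.963915=9.1201
k=3 load: inc=-0.963915, refl=-0.963915·0.142857=-0.1377; V=10.084034+-0.963915+-0.137702=8.9824
k=4 src: inc=-0.137702, refl=-0.137702·-0.764706=0.1053; V=9.120119+-0.137702+0.105302=9.0877
k=5 load: inc=0.105302, refl=0.105302·0.142857=0.0150; V=8.982416+0.105302+0.015043=9.1028
k=6 src: inc=0.015043, refl=0.015043·-0.764706=-0.0115; V=9.087718+0.015043+-0.011504=9.0913
k=7 load: inc=-0.011504, refl=-0.011504·0.142857=-0.0016; V=9.102761+-0.011504+-0.001643=9.0896
k=8 src: inc=-0.001643, refl=-0.001643·-0.764706=0.0013; V=9.091258+-0.001643+0.001257=9.0909
k=9 load: inc=0.001257, refl=0.001257·0.142857=0.0002; V=9.089614+0.001257+0.000180=9.0911
k=10 src: inc=0.000180, refl=0.000180·-0.764706=-0.0001; V=9.090871+0.000180+-0.000137=9.0909

0 0 source 8.8235
1 3 load 10.0840
2 6 source 9.1201
3 9 load 8.9824
4 12 source 9.0877
5 15 load 9.1028
6 18 source 9.0913
7 21 load 9.0896
8 24 source 9.0909
9 27 load 9.0911
10 30 source 9.0909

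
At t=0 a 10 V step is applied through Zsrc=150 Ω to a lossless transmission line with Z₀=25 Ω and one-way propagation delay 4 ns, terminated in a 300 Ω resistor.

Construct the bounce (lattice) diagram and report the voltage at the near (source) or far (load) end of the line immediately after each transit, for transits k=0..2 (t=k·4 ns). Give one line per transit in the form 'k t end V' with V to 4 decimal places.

0 0 source 1.4286
1 4 load 2.6374
2 8 source 3.5008

Γ_L=0.846154, Γ_S=0.714286; launch V₁=10·25/175=1.428571
k=0 src: V=1.4286
k=1 load: inc=1.428571, refl=1.428571·0.846154=1.2088; V=0.000000+1.428571+1.208791=2.6374
k=2 src: inc=1.208791, refl=1.208791·0.714286=0.8634; V=1.428571+1.208791+0.863422=3.5008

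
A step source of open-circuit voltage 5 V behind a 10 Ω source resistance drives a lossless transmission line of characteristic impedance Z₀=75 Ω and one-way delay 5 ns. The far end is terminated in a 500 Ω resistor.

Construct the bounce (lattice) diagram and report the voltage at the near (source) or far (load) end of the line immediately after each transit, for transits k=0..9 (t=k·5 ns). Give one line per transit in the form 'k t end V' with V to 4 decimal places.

0 0 source 4.4118
1 5 load 7.6726
2 10 source 5.1790
3 15 load 3.3359
4 20 source 4.7454
5 25 load 5.7871
6 30 source 4.9905
7 35 load 4.4017
8 40 source 4.8519
9 45 load 5.1847

Γ_L=0.739130, Γ_S=-0.764706; launch V₁=5·75/85=4.411765
k=0 src: V=4.4118
k=1 load: inc=4.411765, refl=4.411765·0.739130=3.2609; V=0.000000+4.411765+3.260870=7.6726
k=2 src: inc=3.260870, refl=3.260870·-0.764706=-2.4936; V=4.411765+3.260870+-2.493606=5.1790
k=3 load: inc=-2.493606, refl=-2.493606·0.739130=-1.8431; V=7.672634+-2.493606+-1.843100=3.3359
k=4 src: inc=-1.843100, refl=-1.843100·-0.764706=1.4094; V=5.179028+-1.843100+1.409430=4.7454
k=5 load: inc=1.409430, refl=1.409430·0.739130=1.0418; V=3.335928+1.409430+1.041752=5.7871
k=6 src: inc=1.041752, refl=1.041752·-0.764706=-0.7966; V=4.745358+1.041752+-0.796634=4.9905
k=7 load: inc=-0.796634, refl=-0.796634·0.739130=-0.5888; V=5.787110+-0.796634+-0.588817=4.4017
k=8 src: inc=-0.588817, refl=-0.588817·-0.764706=0.4503; V=4.990476+-0.588817+0.450271=4.8519
k=9 load: inc=0.450271, refl=0.450271·0.739130=0.3328; V=4.401659+0.450271+0.332809=5.1847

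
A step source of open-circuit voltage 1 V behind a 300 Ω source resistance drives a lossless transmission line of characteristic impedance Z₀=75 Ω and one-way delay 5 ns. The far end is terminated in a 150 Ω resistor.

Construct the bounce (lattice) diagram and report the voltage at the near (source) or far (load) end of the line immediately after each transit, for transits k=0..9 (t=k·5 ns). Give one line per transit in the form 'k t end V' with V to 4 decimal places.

Γ_L=0.333333, Γ_S=0.600000; launch V₁=1·75/375=0.200000
k=0 src: V=0.2000
k=1 load: inc=0.200000, refl=0.200000·0.333333=0.0667; V=0.000000+0.200000+0.066667=0.2667
k=2 src: inc=0.066667, refl=0.066667·0.600000=0.0400; V=0.200000+0.066667+0.040000=0.3067
k=3 load: inc=0.040000, refl=0.040000·0.333333=0.0133; V=0.266667+0.040000+0.013333=0.3200
k=4 src: inc=0.013333, refl=0.013333·0.600000=0.0080; V=0.306667+0.013333+0.008000=0.3280
k=5 load: inc=0.008000, refl=0.008000·0.333333=0.0027; V=0.320000+0.008000+0.002667=0.3307
k=6 src: inc=0.002667, refl=0.002667·0.600000=0.0016; V=0.328000+0.002667+0.001600=0.3323
k=7 load: inc=0.001600, refl=0.001600·0.333333=0.0005; V=0.330667+0.001600+0.000533=0.3328
k=8 src: inc=0.000533, refl=0.000533·0.600000=0.0003; V=0.332267+0.000533+0.000320=0.3331
k=9 load: inc=0.000320, refl=0.000320·0.333333=0.0001; V=0.332800+0.000320+0.000107=0.3332

0 0 source 0.2000
1 5 load 0.2667
2 10 source 0.3067
3 15 load 0.3200
4 20 source 0.3280
5 25 load 0.3307
6 30 source 0.3323
7 35 load 0.3328
8 40 source 0.3331
9 45 load 0.3332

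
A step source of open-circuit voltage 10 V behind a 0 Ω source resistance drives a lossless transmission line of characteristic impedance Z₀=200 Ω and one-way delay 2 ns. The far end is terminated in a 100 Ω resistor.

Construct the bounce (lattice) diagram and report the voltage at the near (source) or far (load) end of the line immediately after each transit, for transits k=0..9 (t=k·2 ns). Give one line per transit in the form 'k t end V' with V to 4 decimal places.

0 0 source 10.0000
1 2 load 6.6667
2 4 source 10.0000
3 6 load 8.8889
4 8 source 10.0000
5 10 load 9.6296
6 12 source 10.0000
7 14 load 9.8765
8 16 source 10.0000
9 18 load 9.9588

Γ_L=-0.333333, Γ_S=-1.000000; launch V₁=10·200/200=10.000000
k=0 src: V=10.0000
k=1 load: inc=10.000000, refl=10.000000·-0.333333=-3.3333; V=0.000000+10.000000+-3.333333=6.6667
k=2 src: inc=-3.333333, refl=-3.333333·-1.000000=3.3333; V=10.000000+-3.333333+3.333333=10.0000
k=3 load: inc=3.333333, refl=3.333333·-0.333333=-1.1111; V=6.666667+3.333333+-1.111111=8.8889
k=4 src: inc=-1.111111, refl=-1.111111·-1.000000=1.1111; V=10.000000+-1.111111+1.111111=10.0000
k=5 load: inc=1.111111, refl=1.111111·-0.333333=-0.3704; V=8.888889+1.111111+-0.370370=9.6296
k=6 src: inc=-0.370370, refl=-0.370370·-1.000000=0.3704; V=10.000000+-0.370370+0.370370=10.0000
k=7 load: inc=0.370370, refl=0.370370·-0.333333=-0.1235; V=9.629630+0.370370+-0.123457=9.8765
k=8 src: inc=-0.123457, refl=-0.123457·-1.000000=0.1235; V=10.000000+-0.123457+0.123457=10.0000
k=9 load: inc=0.123457, refl=0.123457·-0.333333=-0.0412; V=9.876543+0.123457+-0.041152=9.9588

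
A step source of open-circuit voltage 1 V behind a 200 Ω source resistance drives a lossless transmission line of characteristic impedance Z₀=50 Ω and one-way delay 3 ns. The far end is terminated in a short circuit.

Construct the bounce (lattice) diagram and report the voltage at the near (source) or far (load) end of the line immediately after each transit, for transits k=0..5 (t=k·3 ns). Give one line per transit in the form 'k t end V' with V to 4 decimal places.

0 0 source 0.2000
1 3 load 0.0000
2 6 source -0.1200
3 9 load 0.0000
4 12 source 0.0720
5 15 load 0.0000

Γ_L=-1.000000, Γ_S=0.600000; launch V₁=1·50/250=0.200000
k=0 src: V=0.2000
k=1 load: inc=0.200000, refl=0.200000·-1.000000=-0.2000; V=0.000000+0.200000+-0.200000=0.0000
k=2 src: inc=-0.200000, refl=-0.200000·0.600000=-0.1200; V=0.200000+-0.200000+-0.120000=-0.1200
k=3 load: inc=-0.120000, refl=-0.120000·-1.000000=0.1200; V=0.000000+-0.120000+0.120000=0.0000
k=4 src: inc=0.120000, refl=0.120000·0.600000=0.0720; V=-0.120000+0.120000+0.072000=0.0720
k=5 load: inc=0.072000, refl=0.072000·-1.000000=-0.0720; V=0.000000+0.072000+-0.072000=0.0000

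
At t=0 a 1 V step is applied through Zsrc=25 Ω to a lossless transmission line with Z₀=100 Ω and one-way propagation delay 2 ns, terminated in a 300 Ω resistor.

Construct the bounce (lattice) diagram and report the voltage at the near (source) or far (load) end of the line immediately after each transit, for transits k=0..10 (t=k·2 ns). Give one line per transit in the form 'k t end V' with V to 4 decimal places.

Γ_L=0.500000, Γ_S=-0.600000; launch V₁=1·100/125=0.800000
k=0 src: V=0.8000
k=1 load: inc=0.800000, refl=0.800000·0.500000=0.4000; V=0.000000+0.800000+0.400000=1.2000
k=2 src: inc=0.400000, refl=0.400000·-0.600000=-0.2400; V=0.800000+0.400000+-0.240000=0.9600
k=3 load: inc=-0.240000, refl=-0.240000·0.500000=-0.1200; V=1.200000+-0.240000+-0.120000=0.8400
k=4 src: inc=-0.120000, refl=-0.120000·-0.600000=0.0720; V=0.960000+-0.120000+0.072000=0.9120
k=5 load: inc=0.072000, refl=0.072000·0.500000=0.0360; V=0.840000+0.072000+0.036000=0.9480
k=6 src: inc=0.036000, refl=0.036000·-0.600000=-0.0216; V=0.912000+0.036000+-0.021600=0.9264
k=7 load: inc=-0.021600, refl=-0.021600·0.500000=-0.0108; V=0.948000+-0.021600+-0.010800=0.9156
k=8 src: inc=-0.010800, refl=-0.010800·-0.600000=0.0065; V=0.926400+-0.010800+0.006480=0.9221
k=9 load: inc=0.006480, refl=0.006480·0.500000=0.0032; V=0.915600+0.006480+0.003240=0.9253
k=10 src: inc=0.003240, refl=0.003240·-0.600000=-0.0019; V=0.922080+0.003240+-0.001944=0.9234

0 0 source 0.8000
1 2 load 1.2000
2 4 source 0.9600
3 6 load 0.8400
4 8 source 0.9120
5 10 load 0.9480
6 12 source 0.9264
7 14 load 0.9156
8 16 source 0.9221
9 18 load 0.9253
10 20 source 0.9234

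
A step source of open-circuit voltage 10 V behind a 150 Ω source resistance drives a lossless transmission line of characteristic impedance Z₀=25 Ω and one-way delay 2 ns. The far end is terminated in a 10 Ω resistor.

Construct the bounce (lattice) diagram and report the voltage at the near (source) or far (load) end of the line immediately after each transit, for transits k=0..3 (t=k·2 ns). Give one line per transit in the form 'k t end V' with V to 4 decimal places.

0 0 source 1.4286
1 2 load 0.8163
2 4 source 0.3790
3 6 load 0.5664

Γ_L=-0.428571, Γ_S=0.714286; launch V₁=10·25/175=1.428571
k=0 src: V=1.4286
k=1 load: inc=1.428571, refl=1.428571·-0.428571=-0.6122; V=0.000000+1.428571+-0.612245=0.8163
k=2 src: inc=-0.612245, refl=-0.612245·0.714286=-0.4373; V=1.428571+-0.612245+-0.437318=0.3790
k=3 load: inc=-0.437318, refl=-0.437318·-0.428571=0.1874; V=0.816327+-0.437318+0.187422=0.5664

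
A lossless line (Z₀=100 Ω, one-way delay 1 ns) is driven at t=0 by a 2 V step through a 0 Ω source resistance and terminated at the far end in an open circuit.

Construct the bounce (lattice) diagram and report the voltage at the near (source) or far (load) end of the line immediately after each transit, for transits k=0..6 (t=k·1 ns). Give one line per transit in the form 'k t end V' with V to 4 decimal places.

Γ_L=1.000000, Γ_S=-1.000000; launch V₁=2·100/100=2.000000
k=0 src: V=2.0000
k=1 load: inc=2.000000, refl=2.000000·1.000000=2.0000; V=0.000000+2.000000+2.000000=4.0000
k=2 src: inc=2.000000, refl=2.000000·-1.000000=-2.0000; V=2.000000+2.000000+-2.000000=2.0000
k=3 load: inc=-2.000000, refl=-2.000000·1.000000=-2.0000; V=4.000000+-2.000000+-2.000000=0.0000
k=4 src: inc=-2.000000, refl=-2.000000·-1.000000=2.0000; V=2.000000+-2.000000+2.000000=2.0000
k=5 load: inc=2.000000, refl=2.000000·1.000000=2.0000; V=0.000000+2.000000+2.000000=4.0000
k=6 src: inc=2.000000, refl=2.000000·-1.000000=-2.0000; V=2.000000+2.000000+-2.000000=2.0000

0 0 source 2.0000
1 1 load 4.0000
2 2 source 2.0000
3 3 load 0.0000
4 4 source 2.0000
5 5 load 4.0000
6 6 source 2.0000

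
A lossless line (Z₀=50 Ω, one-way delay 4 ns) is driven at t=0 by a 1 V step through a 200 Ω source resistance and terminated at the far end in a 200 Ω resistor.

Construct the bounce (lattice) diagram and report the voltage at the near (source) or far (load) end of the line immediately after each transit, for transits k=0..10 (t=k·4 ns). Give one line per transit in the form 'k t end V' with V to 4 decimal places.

0 0 source 0.2000
1 4 load 0.3200
2 8 source 0.3920
3 12 load 0.4352
4 16 source 0.4611
5 20 load 0.4767
6 24 source 0.4860
7 28 load 0.4916
8 32 source 0.4950
9 36 load 0.4970
10 40 source 0.4982

Γ_L=0.600000, Γ_S=0.600000; launch V₁=1·50/250=0.200000
k=0 src: V=0.2000
k=1 load: inc=0.200000, refl=0.200000·0.600000=0.1200; V=0.000000+0.200000+0.120000=0.3200
k=2 src: inc=0.120000, refl=0.120000·0.600000=0.0720; V=0.200000+0.120000+0.072000=0.3920
k=3 load: inc=0.072000, refl=0.072000·0.600000=0.0432; V=0.320000+0.072000+0.043200=0.4352
k=4 src: inc=0.043200, refl=0.043200·0.600000=0.0259; V=0.392000+0.043200+0.025920=0.4611
k=5 load: inc=0.025920, refl=0.025920·0.600000=0.0156; V=0.435200+0.025920+0.015552=0.4767
k=6 src: inc=0.015552, refl=0.015552·0.600000=0.0093; V=0.461120+0.015552+0.009331=0.4860
k=7 load: inc=0.009331, refl=0.009331·0.600000=0.0056; V=0.476672+0.009331+0.005599=0.4916
k=8 src: inc=0.005599, refl=0.005599·0.600000=0.0034; V=0.486003+0.005599+0.003359=0.4950
k=9 load: inc=0.003359, refl=0.003359·0.600000=0.0020; V=0.491602+0.003359+0.002016=0.4970
k=10 src: inc=0.002016, refl=0.002016·0.600000=0.0012; V=0.494961+0.002016+0.001209=0.4982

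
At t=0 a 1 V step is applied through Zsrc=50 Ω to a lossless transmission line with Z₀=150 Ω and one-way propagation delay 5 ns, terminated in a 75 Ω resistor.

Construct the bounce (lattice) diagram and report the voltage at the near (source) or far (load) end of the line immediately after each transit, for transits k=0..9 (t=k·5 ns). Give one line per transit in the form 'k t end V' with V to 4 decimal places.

0 0 source 0.7500
1 5 load 0.5000
2 10 source 0.6250
3 15 load 0.5833
4 20 source 0.6042
5 25 load 0.5972
6 30 source 0.6007
7 35 load 0.5995
8 40 source 0.6001
9 45 load 0.5999

Γ_L=-0.333333, Γ_S=-0.500000; launch V₁=1·150/200=0.750000
k=0 src: V=0.7500
k=1 load: inc=0.750000, refl=0.750000·-0.333333=-0.2500; V=0.000000+0.750000+-0.250000=0.5000
k=2 src: inc=-0.250000, refl=-0.250000·-0.500000=0.1250; V=0.750000+-0.250000+0.125000=0.6250
k=3 load: inc=0.125000, refl=0.125000·-0.333333=-0.0417; V=0.500000+0.125000+-0.041667=0.5833
k=4 src: inc=-0.041667, refl=-0.041667·-0.500000=0.0208; V=0.625000+-0.041667+0.020833=0.6042
k=5 load: inc=0.020833, refl=0.020833·-0.333333=-0.0069; V=0.583333+0.020833+-0.006944=0.5972
k=6 src: inc=-0.006944, refl=-0.006944·-0.500000=0.0035; V=0.604167+-0.006944+0.003472=0.6007
k=7 load: inc=0.003472, refl=0.003472·-0.333333=-0.0012; V=0.597222+0.003472+-0.001157=0.5995
k=8 src: inc=-0.001157, refl=-0.001157·-0.500000=0.0006; V=0.600694+-0.001157+0.000579=0.6001
k=9 load: inc=0.000579, refl=0.000579·-0.333333=-0.0002; V=0.599537+0.000579+-0.000193=0.5999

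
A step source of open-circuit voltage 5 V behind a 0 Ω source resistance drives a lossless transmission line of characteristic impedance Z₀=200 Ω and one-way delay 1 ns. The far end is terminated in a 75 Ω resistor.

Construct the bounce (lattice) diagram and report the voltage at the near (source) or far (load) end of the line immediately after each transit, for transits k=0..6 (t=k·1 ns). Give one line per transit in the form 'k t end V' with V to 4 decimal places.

Γ_L=-0.454545, Γ_S=-1.000000; launch V₁=5·200/200=5.000000
k=0 src: V=5.0000
k=1 load: inc=5.000000, refl=5.000000·-0.454545=-2.2727; V=0.000000+5.000000+-2.272727=2.7273
k=2 src: inc=-2.272727, refl=-2.272727·-1.000000=2.2727; V=5.000000+-2.272727+2.272727=5.0000
k=3 load: inc=2.272727, refl=2.272727·-0.454545=-1.0331; V=2.727273+2.272727+-1.033058=3.9669
k=4 src: inc=-1.033058, refl=-1.033058·-1.000000=1.0331; V=5.000000+-1.033058+1.033058=5.0000
k=5 load: inc=1.033058, refl=1.033058·-0.454545=-0.4696; V=3.966942+1.033058+-0.469572=4.5304
k=6 src: inc=-0.469572, refl=-0.469572·-1.000000=0.4696; V=5.000000+-0.469572+0.469572=5.0000

0 0 source 5.0000
1 1 load 2.7273
2 2 source 5.0000
3 3 load 3.9669
4 4 source 5.0000
5 5 load 4.5304
6 6 source 5.0000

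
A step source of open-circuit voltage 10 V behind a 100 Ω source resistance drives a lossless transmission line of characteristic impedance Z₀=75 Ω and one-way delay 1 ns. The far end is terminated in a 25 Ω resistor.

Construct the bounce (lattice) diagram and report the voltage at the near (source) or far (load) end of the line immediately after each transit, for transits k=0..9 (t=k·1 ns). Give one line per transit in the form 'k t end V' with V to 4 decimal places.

Γ_L=-0.500000, Γ_S=0.142857; launch V₁=10·75/175=4.285714
k=0 src: V=4.2857
k=1 load: inc=4.285714, refl=4.285714·-0.500000=-2.1429; V=0.000000+4.285714+-2.142857=2.1429
k=2 src: inc=-2.142857, refl=-2.142857·0.142857=-0.3061; V=4.285714+-2.142857+-0.306122=1.8367
k=3 load: inc=-0.306122, refl=-0.306122·-0.500000=0.1531; V=2.142857+-0.306122+0.153061=1.9898
k=4 src: inc=0.153061, refl=0.153061·0.142857=0.0219; V=1.836735+0.153061+0.021866=2.0117
k=5 load: inc=0.021866, refl=0.021866·-0.500000=-0.0109; V=1.989796+0.021866+-0.010933=2.0007
k=6 src: inc=-0.010933, refl=-0.010933·0.142857=-0.0016; V=2.011662+-0.010933+-0.001562=1.9992
k=7 load: inc=-0.001562, refl=-0.001562·-0.500000=0.0008; V=2.000729+-0.001562+0.000781=1.9999
k=8 src: inc=0.000781, refl=0.000781·0.142857=0.0001; V=1.999167+0.000781+0.000112=2.0001
k=9 load: inc=0.000112, refl=0.000112·-0.500000=-0.0001; V=1.999948+0.000112+-0.000056=2.0000

0 0 source 4.2857
1 1 load 2.1429
2 2 source 1.8367
3 3 load 1.9898
4 4 source 2.0117
5 5 load 2.0007
6 6 source 1.9992
7 7 load 1.9999
8 8 source 2.0001
9 9 load 2.0000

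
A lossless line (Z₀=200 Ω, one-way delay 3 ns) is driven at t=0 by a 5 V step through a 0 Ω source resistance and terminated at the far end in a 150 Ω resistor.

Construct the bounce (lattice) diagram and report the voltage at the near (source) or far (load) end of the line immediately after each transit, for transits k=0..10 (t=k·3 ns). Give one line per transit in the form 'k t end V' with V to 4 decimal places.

Γ_L=-0.142857, Γ_S=-1.000000; launch V₁=5·200/200=5.000000
k=0 src: V=5.0000
k=1 load: inc=5.000000, refl=5.000000·-0.142857=-0.7143; V=0.000000+5.000000+-0.714286=4.2857
k=2 src: inc=-0.714286, refl=-0.714286·-1.000000=0.7143; V=5.000000+-0.714286+0.714286=5.0000
k=3 load: inc=0.714286, refl=0.714286·-0.142857=-0.1020; V=4.285714+0.714286+-0.102041=4.8980
k=4 src: inc=-0.102041, refl=-0.102041·-1.000000=0.1020; V=5.000000+-0.102041+0.102041=5.0000
k=5 load: inc=0.102041, refl=0.102041·-0.142857=-0.0146; V=4.897959+0.102041+-0.014577=4.9854
k=6 src: inc=-0.014577, refl=-0.014577·-1.000000=0.0146; V=5.000000+-0.014577+0.014577=5.0000
k=7 load: inc=0.014577, refl=0.014577·-0.142857=-0.0021; V=4.985423+0.014577+-0.002082=4.9979
k=8 src: inc=-0.002082, refl=-0.002082·-1.000000=0.0021; V=5.000000+-0.002082+0.002082=5.0000
k=9 load: inc=0.002082, refl=0.002082·-0.142857=-0.0003; V=4.997918+0.002082+-0.000297=4.9997
k=10 src: inc=-0.000297, refl=-0.000297·-1.000000=0.0003; V=5.000000+-0.000297+0.000297=5.0000

0 0 source 5.0000
1 3 load 4.2857
2 6 source 5.0000
3 9 load 4.8980
4 12 source 5.0000
5 15 load 4.9854
6 18 source 5.0000
7 21 load 4.9979
8 24 source 5.0000
9 27 load 4.9997
10 30 source 5.0000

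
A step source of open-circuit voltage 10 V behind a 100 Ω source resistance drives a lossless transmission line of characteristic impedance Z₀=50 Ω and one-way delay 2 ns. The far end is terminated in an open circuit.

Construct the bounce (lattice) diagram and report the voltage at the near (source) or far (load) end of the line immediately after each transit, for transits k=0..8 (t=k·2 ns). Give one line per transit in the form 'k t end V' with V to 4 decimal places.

Γ_L=1.000000, Γ_S=0.333333; launch V₁=10·50/150=3.333333
k=0 src: V=3.3333
k=1 load: inc=3.333333, refl=3.333333·1.000000=3.3333; V=0.000000+3.333333+3.333333=6.6667
k=2 src: inc=3.333333, refl=3.333333·0.333333=1.1111; V=3.333333+3.333333+1.111111=7.7778
k=3 load: inc=1.111111, refl=1.111111·1.000000=1.1111; V=6.666667+1.111111+1.111111=8.8889
k=4 src: inc=1.111111, refl=1.111111·0.333333=0.3704; V=7.777778+1.111111+0.370370=9.2593
k=5 load: inc=0.370370, refl=0.370370·1.000000=0.3704; V=8.888889+0.370370+0.370370=9.6296
k=6 src: inc=0.370370, refl=0.370370·0.333333=0.1235; V=9.259259+0.370370+0.123457=9.7531
k=7 load: inc=0.123457, refl=0.123457·1.000000=0.1235; V=9.629630+0.123457+0.123457=9.8765
k=8 src: inc=0.123457, refl=0.123457·0.333333=0.0412; V=9.753086+0.123457+0.041152=9.9177

0 0 source 3.3333
1 2 load 6.6667
2 4 source 7.7778
3 6 load 8.8889
4 8 source 9.2593
5 10 load 9.6296
6 12 source 9.7531
7 14 load 9.8765
8 16 source 9.9177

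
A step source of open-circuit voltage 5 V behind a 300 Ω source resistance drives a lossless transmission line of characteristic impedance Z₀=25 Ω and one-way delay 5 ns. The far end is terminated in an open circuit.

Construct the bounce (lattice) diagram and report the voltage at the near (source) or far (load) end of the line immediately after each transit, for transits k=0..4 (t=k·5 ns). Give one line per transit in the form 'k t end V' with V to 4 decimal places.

0 0 source 0.3846
1 5 load 0.7692
2 10 source 1.0947
3 15 load 1.4201
4 20 source 1.6955

Γ_L=1.000000, Γ_S=0.846154; launch V₁=5·25/325=0.384615
k=0 src: V=0.3846
k=1 load: inc=0.384615, refl=0.384615·1.000000=0.3846; V=0.000000+0.384615+0.384615=0.7692
k=2 src: inc=0.384615, refl=0.384615·0.846154=0.3254; V=0.384615+0.384615+0.325444=1.0947
k=3 load: inc=0.325444, refl=0.325444·1.000000=0.3254; V=0.769231+0.325444+0.325444=1.4201
k=4 src: inc=0.325444, refl=0.325444·0.846154=0.2754; V=1.094675+0.325444+0.275376=1.6955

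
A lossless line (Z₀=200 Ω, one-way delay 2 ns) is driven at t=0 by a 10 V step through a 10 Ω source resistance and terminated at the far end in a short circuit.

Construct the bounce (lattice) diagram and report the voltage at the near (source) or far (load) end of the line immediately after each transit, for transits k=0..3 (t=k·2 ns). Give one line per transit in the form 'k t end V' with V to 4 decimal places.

0 0 source 9.5238
1 2 load 0.0000
2 4 source 8.6168
3 6 load 0.0000

Γ_L=-1.000000, Γ_S=-0.904762; launch V₁=10·200/210=9.523810
k=0 src: V=9.5238
k=1 load: inc=9.523810, refl=9.523810·-1.000000=-9.5238; V=0.000000+9.523810+-9.523810=0.0000
k=2 src: inc=-9.523810, refl=-9.523810·-0.904762=8.6168; V=9.523810+-9.523810+8.616780=8.6168
k=3 load: inc=8.616780, refl=8.616780·-1.000000=-8.6168; V=0.000000+8.616780+-8.616780=0.0000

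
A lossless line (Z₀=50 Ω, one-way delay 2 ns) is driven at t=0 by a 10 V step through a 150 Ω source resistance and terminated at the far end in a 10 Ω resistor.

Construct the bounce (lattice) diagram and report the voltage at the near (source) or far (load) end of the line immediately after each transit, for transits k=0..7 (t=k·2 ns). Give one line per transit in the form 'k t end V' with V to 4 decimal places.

Γ_L=-0.666667, Γ_S=0.500000; launch V₁=10·50/200=2.500000
k=0 src: V=2.5000
k=1 load: inc=2.500000, refl=2.500000·-0.666667=-1.6667; V=0.000000+2.500000+-1.666667=0.8333
k=2 src: inc=-1.666667, refl=-1.666667·0.500000=-0.8333; V=2.500000+-1.666667+-0.833333=0.0000
k=3 load: inc=-0.833333, refl=-0.833333·-0.666667=0.5556; V=0.833333+-0.833333+0.555556=0.5556
k=4 src: inc=0.555556, refl=0.555556·0.500000=0.2778; V=0.000000+0.555556+0.277778=0.8333
k=5 load: inc=0.277778, refl=0.277778·-0.666667=-0.1852; V=0.555556+0.277778+-0.185185=0.6481
k=6 src: inc=-0.185185, refl=-0.185185·0.500000=-0.0926; V=0.833333+-0.185185+-0.092593=0.5556
k=7 load: inc=-0.092593, refl=-0.092593·-0.666667=0.0617; V=0.648148+-0.092593+0.061728=0.6173

0 0 source 2.5000
1 2 load 0.8333
2 4 source 0.0000
3 6 load 0.5556
4 8 source 0.8333
5 10 load 0.6481
6 12 source 0.5556
7 14 load 0.6173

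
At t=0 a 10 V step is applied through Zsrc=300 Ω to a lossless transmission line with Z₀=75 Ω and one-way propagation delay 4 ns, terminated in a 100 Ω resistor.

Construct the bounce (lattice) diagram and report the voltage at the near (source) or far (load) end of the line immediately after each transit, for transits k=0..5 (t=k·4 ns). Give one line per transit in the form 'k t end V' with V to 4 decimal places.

Γ_L=0.142857, Γ_S=0.600000; launch V₁=10·75/375=2.000000
k=0 src: V=2.0000
k=1 load: inc=2.000000, refl=2.000000·0.142857=0.2857; V=0.000000+2.000000+0.285714=2.2857
k=2 src: inc=0.285714, refl=0.285714·0.600000=0.1714; V=2.000000+0.285714+0.171429=2.4571
k=3 load: inc=0.171429, refl=0.171429·0.142857=0.0245; V=2.285714+0.171429+0.024490=2.4816
k=4 src: inc=0.024490, refl=0.024490·0.600000=0.0147; V=2.457143+0.024490+0.014694=2.4963
k=5 load: inc=0.014694, refl=0.014694·0.142857=0.0021; V=2.481633+0.014694+0.002099=2.4984

0 0 source 2.0000
1 4 load 2.2857
2 8 source 2.4571
3 12 load 2.4816
4 16 source 2.4963
5 20 load 2.4984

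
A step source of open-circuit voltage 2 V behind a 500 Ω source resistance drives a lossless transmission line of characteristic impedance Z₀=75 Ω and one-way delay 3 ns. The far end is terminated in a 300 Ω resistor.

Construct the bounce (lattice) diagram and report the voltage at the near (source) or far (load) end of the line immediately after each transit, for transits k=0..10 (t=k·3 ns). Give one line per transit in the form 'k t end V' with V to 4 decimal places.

0 0 source 0.2609
1 3 load 0.4174
2 6 source 0.5331
3 9 load 0.6025
4 12 source 0.6538
5 15 load 0.6846
6 18 source 0.7073
7 21 load 0.7210
8 24 source 0.7311
9 27 load 0.7371
10 30 source 0.7416

Γ_L=0.600000, Γ_S=0.739130; launch V₁=2·75/575=0.260870
k=0 src: V=0.2609
k=1 load: inc=0.260870, refl=0.260870·0.600000=0.1565; V=0.000000+0.260870+0.156522=0.4174
k=2 src: inc=0.156522, refl=0.156522·0.739130=0.1157; V=0.260870+0.156522+0.115690=0.5331
k=3 load: inc=0.115690, refl=0.115690·0.600000=0.0694; V=0.417391+0.115690+0.069414=0.6025
k=4 src: inc=0.069414, refl=0.069414·0.739130=0.0513; V=0.533081+0.069414+0.051306=0.6538
k=5 load: inc=0.051306, refl=0.051306·0.600000=0.0308; V=0.602495+0.051306+0.030784=0.6846
k=6 src: inc=0.030784, refl=0.030784·0.739130=0.0228; V=0.653801+0.030784+0.022753=0.7073
k=7 load: inc=0.022753, refl=0.022753·0.600000=0.0137; V=0.684585+0.022753+0.013652=0.7210
k=8 src: inc=0.013652, refl=0.013652·0.739130=0.0101; V=0.707338+0.013652+0.010091=0.7311
k=9 load: inc=0.010091, refl=0.010091·0.600000=0.0061; V=0.720990+0.010091+0.006054=0.7371
k=10 src: inc=0.006054, refl=0.006054·0.739130=0.0045; V=0.731080+0.006054+0.004475=0.7416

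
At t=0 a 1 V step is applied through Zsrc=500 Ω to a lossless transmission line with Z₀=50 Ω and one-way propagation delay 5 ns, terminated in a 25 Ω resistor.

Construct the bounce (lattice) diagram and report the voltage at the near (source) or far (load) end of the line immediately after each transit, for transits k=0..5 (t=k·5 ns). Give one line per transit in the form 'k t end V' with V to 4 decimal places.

0 0 source 0.0909
1 5 load 0.0606
2 10 source 0.0358
3 15 load 0.0441
4 20 source 0.0508
5 25 load 0.0486

Γ_L=-0.333333, Γ_S=0.818182; launch V₁=1·50/550=0.090909
k=0 src: V=0.0909
k=1 load: inc=0.090909, refl=0.090909·-0.333333=-0.0303; V=0.000000+0.090909+-0.030303=0.0606
k=2 src: inc=-0.030303, refl=-0.030303·0.818182=-0.0248; V=0.090909+-0.030303+-0.024793=0.0358
k=3 load: inc=-0.024793, refl=-0.024793·-0.333333=0.0083; V=0.060606+-0.024793+0.008264=0.0441
k=4 src: inc=0.008264, refl=0.008264·0.818182=0.0068; V=0.035813+0.008264+0.006762=0.0508
k=5 load: inc=0.006762, refl=0.006762·-0.333333=-0.0023; V=0.044077+0.006762+-0.002254=0.0486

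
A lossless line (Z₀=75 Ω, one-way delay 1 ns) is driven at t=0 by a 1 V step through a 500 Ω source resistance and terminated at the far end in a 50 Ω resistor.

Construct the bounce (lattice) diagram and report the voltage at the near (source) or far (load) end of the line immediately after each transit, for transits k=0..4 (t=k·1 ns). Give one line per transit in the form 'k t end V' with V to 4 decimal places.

Γ_L=-0.200000, Γ_S=0.739130; launch V₁=1·75/575=0.130435
k=0 src: V=0.1304
k=1 load: inc=0.130435, refl=0.130435·-0.200000=-0.0261; V=0.000000+0.130435+-0.026087=0.1043
k=2 src: inc=-0.026087, refl=-0.026087·0.739130=-0.0193; V=0.130435+-0.026087+-0.019282=0.0851
k=3 load: inc=-0.019282, refl=-0.019282·-0.200000=0.0039; V=0.104348+-0.019282+0.003856=0.0889
k=4 src: inc=0.003856, refl=0.003856·0.739130=0.0029; V=0.085066+0.003856+0.002850=0.0918

0 0 source 0.1304
1 1 load 0.1043
2 2 source 0.0851
3 3 load 0.0889
4 4 source 0.0918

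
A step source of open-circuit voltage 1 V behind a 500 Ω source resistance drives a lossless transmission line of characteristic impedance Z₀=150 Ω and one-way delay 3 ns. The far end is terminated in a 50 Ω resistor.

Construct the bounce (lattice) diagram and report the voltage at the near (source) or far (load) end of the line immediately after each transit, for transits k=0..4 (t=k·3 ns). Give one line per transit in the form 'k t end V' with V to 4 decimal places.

Γ_L=-0.500000, Γ_S=0.538462; launch V₁=1·150/650=0.230769
k=0 src: V=0.2308
k=1 load: inc=0.230769, refl=0.230769·-0.500000=-0.1154; V=0.000000+0.230769+-0.115385=0.1154
k=2 src: inc=-0.115385, refl=-0.115385·0.538462=-0.0621; V=0.230769+-0.115385+-0.062130=0.0533
k=3 load: inc=-0.062130, refl=-0.062130·-0.500000=0.0311; V=0.115385+-0.062130+0.031065=0.0843
k=4 src: inc=0.031065, refl=0.031065·0.538462=0.0167; V=0.053254+0.031065+0.016727=0.1010

0 0 source 0.2308
1 3 load 0.1154
2 6 source 0.0533
3 9 load 0.0843
4 12 source 0.1010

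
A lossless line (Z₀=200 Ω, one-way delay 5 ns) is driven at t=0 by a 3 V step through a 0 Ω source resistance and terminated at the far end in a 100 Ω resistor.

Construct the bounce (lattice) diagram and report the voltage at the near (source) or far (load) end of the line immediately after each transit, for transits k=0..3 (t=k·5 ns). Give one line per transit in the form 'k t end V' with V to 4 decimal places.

0 0 source 3.0000
1 5 load 2.0000
2 10 source 3.0000
3 15 load 2.6667

Γ_L=-0.333333, Γ_S=-1.000000; launch V₁=3·200/200=3.000000
k=0 src: V=3.0000
k=1 load: inc=3.000000, refl=3.000000·-0.333333=-1.0000; V=0.000000+3.000000+-1.000000=2.0000
k=2 src: inc=-1.000000, refl=-1.000000·-1.000000=1.0000; V=3.000000+-1.000000+1.000000=3.0000
k=3 load: inc=1.000000, refl=1.000000·-0.333333=-0.3333; V=2.000000+1.000000+-0.333333=2.6667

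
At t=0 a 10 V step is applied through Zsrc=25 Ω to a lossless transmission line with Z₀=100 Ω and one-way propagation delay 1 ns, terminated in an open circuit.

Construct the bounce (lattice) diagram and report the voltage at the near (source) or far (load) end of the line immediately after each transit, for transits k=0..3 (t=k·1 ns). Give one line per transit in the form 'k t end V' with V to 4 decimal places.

0 0 source 8.0000
1 1 load 16.0000
2 2 source 11.2000
3 3 load 6.4000

Γ_L=1.000000, Γ_S=-0.600000; launch V₁=10·100/125=8.000000
k=0 src: V=8.0000
k=1 load: inc=8.000000, refl=8.000000·1.000000=8.0000; V=0.000000+8.000000+8.000000=16.0000
k=2 src: inc=8.000000, refl=8.000000·-0.600000=-4.8000; V=8.000000+8.000000+-4.800000=11.2000
k=3 load: inc=-4.800000, refl=-4.800000·1.000000=-4.8000; V=16.000000+-4.800000+-4.800000=6.4000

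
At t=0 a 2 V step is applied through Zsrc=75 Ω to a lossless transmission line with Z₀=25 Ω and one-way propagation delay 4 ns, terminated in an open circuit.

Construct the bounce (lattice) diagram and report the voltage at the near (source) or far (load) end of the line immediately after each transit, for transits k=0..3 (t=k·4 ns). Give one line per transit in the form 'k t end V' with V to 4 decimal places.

Γ_L=1.000000, Γ_S=0.500000; launch V₁=2·25/100=0.500000
k=0 src: V=0.5000
k=1 load: inc=0.500000, refl=0.500000·1.000000=0.5000; V=0.000000+0.500000+0.500000=1.0000
k=2 src: inc=0.500000, refl=0.500000·0.500000=0.2500; V=0.500000+0.500000+0.250000=1.2500
k=3 load: inc=0.250000, refl=0.250000·1.000000=0.2500; V=1.000000+0.250000+0.250000=1.5000

0 0 source 0.5000
1 4 load 1.0000
2 8 source 1.2500
3 12 load 1.5000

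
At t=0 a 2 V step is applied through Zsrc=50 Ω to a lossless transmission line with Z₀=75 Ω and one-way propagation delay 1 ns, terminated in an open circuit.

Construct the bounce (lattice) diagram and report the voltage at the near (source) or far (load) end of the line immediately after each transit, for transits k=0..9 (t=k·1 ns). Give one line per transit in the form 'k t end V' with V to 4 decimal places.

0 0 source 1.2000
1 1 load 2.4000
2 2 source 2.1600
3 3 load 1.9200
4 4 source 1.9680
5 5 load 2.0160
6 6 source 2.0064
7 7 load 1.9968
8 8 source 1.9987
9 9 load 2.0006

Γ_L=1.000000, Γ_S=-0.200000; launch V₁=2·75/125=1.200000
k=0 src: V=1.2000
k=1 load: inc=1.200000, refl=1.200000·1.000000=1.2000; V=0.000000+1.200000+1.200000=2.4000
k=2 src: inc=1.200000, refl=1.200000·-0.200000=-0.2400; V=1.200000+1.200000+-0.240000=2.1600
k=3 load: inc=-0.240000, refl=-0.240000·1.000000=-0.2400; V=2.400000+-0.240000+-0.240000=1.9200
k=4 src: inc=-0.240000, refl=-0.240000·-0.200000=0.0480; V=2.160000+-0.240000+0.048000=1.9680
k=5 load: inc=0.048000, refl=0.048000·1.000000=0.0480; V=1.920000+0.048000+0.048000=2.0160
k=6 src: inc=0.048000, refl=0.048000·-0.200000=-0.0096; V=1.968000+0.048000+-0.009600=2.0064
k=7 load: inc=-0.009600, refl=-0.009600·1.000000=-0.0096; V=2.016000+-0.009600+-0.009600=1.9968
k=8 src: inc=-0.009600, refl=-0.009600·-0.200000=0.0019; V=2.006400+-0.009600+0.001920=1.9987
k=9 load: inc=0.001920, refl=0.001920·1.000000=0.0019; V=1.996800+0.001920+0.001920=2.0006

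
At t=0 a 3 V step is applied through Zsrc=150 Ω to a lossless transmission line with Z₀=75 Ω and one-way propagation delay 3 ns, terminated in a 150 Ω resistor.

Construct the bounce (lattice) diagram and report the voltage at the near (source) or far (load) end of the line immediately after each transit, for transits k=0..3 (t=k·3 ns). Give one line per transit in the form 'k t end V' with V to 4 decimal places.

Γ_L=0.333333, Γ_S=0.333333; launch V₁=3·75/225=1.000000
k=0 src: V=1.0000
k=1 load: inc=1.000000, refl=1.000000·0.333333=0.3333; V=0.000000+1.000000+0.333333=1.3333
k=2 src: inc=0.333333, refl=0.333333·0.333333=0.1111; V=1.000000+0.333333+0.111111=1.4444
k=3 load: inc=0.111111, refl=0.111111·0.333333=0.0370; V=1.333333+0.111111+0.037037=1.4815

0 0 source 1.0000
1 3 load 1.3333
2 6 source 1.4444
3 9 load 1.4815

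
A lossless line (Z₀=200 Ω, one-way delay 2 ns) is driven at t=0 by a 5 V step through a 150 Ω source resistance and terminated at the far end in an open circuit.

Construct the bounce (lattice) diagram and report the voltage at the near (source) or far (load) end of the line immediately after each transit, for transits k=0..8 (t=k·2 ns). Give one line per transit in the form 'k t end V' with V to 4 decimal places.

Γ_L=1.000000, Γ_S=-0.142857; launch V₁=5·200/350=2.857143
k=0 src: V=2.8571
k=1 load: inc=2.857143, refl=2.857143·1.000000=2.8571; V=0.000000+2.857143+2.857143=5.7143
k=2 src: inc=2.857143, refl=2.857143·-0.142857=-0.4082; V=2.857143+2.857143+-0.408163=5.3061
k=3 load: inc=-0.408163, refl=-0.408163·1.000000=-0.4082; V=5.714286+-0.408163+-0.408163=4.8980
k=4 src: inc=-0.408163, refl=-0.408163·-0.142857=0.0583; V=5.306122+-0.408163+0.058309=4.9563
k=5 load: inc=0.058309, refl=0.058309·1.000000=0.0583; V=4.897959+0.058309+0.058309=5.0146
k=6 src: inc=0.058309, refl=0.058309·-0.142857=-0.0083; V=4.956268+0.058309+-0.008330=5.0062
k=7 load: inc=-0.008330, refl=-0.008330·1.000000=-0.0083; V=5.014577+-0.008330+-0.008330=4.9979
k=8 src: inc=-0.008330, refl=-0.008330·-0.142857=0.0012; V=5.006247+-0.008330+0.001190=4.9991

0 0 source 2.8571
1 2 load 5.7143
2 4 source 5.3061
3 6 load 4.8980
4 8 source 4.9563
5 10 load 5.0146
6 12 source 5.0062
7 14 load 4.9979
8 16 source 4.9991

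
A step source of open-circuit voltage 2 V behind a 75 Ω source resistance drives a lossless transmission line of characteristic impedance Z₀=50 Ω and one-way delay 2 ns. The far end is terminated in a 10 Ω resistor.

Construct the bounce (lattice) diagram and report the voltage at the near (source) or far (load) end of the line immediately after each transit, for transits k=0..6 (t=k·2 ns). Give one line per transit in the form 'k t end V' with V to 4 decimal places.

Γ_L=-0.666667, Γ_S=0.200000; launch V₁=2·50/125=0.800000
k=0 src: V=0.8000
k=1 load: inc=0.800000, refl=0.800000·-0.666667=-0.5333; V=0.000000+0.800000+-0.533333=0.2667
k=2 src: inc=-0.533333, refl=-0.533333·0.200000=-0.1067; V=0.800000+-0.533333+-0.106667=0.1600
k=3 load: inc=-0.106667, refl=-0.106667·-0.666667=0.0711; V=0.266667+-0.106667+0.071111=0.2311
k=4 src: inc=0.071111, refl=0.071111·0.200000=0.0142; V=0.160000+0.071111+0.014222=0.2453
k=5 load: inc=0.014222, refl=0.014222·-0.666667=-0.0095; V=0.231111+0.014222+-0.009481=0.2359
k=6 src: inc=-0.009481, refl=-0.009481·0.200000=-0.0019; V=0.245333+-0.009481+-0.001896=0.2340

0 0 source 0.8000
1 2 load 0.2667
2 4 source 0.1600
3 6 load 0.2311
4 8 source 0.2453
5 10 load 0.2359
6 12 source 0.2340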